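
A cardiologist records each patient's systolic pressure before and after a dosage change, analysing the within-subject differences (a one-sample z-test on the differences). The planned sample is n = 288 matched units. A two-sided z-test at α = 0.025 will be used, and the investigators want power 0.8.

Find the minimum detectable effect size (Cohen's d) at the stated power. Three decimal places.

d ≈ 0.182

Need Φ(δ − 2.241) = 0.8, so δ = 2.241 + 0.842 = 3.083.
(Lower-tail contribution to power is negligible for δ > 0.)
δ = d·√n ⇒ d = δ/√n = 3.083/√288 = 0.1817.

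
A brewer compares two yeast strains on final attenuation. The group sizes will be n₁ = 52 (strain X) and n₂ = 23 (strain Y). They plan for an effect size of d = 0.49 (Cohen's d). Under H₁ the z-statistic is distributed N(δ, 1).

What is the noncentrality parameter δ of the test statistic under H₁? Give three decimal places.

The noncentrality parameter scales effect size by the design's sample-size factor: δ = d / √(1/n₁ + 1/n₂) = 0.49 / √(1/52 + 1/23) = 1.9567

δ ≈ 1.957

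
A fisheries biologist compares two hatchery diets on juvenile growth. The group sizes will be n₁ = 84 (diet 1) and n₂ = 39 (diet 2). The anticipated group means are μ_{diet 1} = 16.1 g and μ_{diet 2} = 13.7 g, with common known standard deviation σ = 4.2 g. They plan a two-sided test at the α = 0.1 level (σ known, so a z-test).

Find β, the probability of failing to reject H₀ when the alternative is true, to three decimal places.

β ≈ 0.096

Standardized effect: d = |μ_{diet 1} − μ_{diet 2}| / σ = |16.1 − 13.7| / 4.2 = 0.5714
Noncentrality parameter: δ = d / √(1/n₁ + 1/n₂) = 0.5714 / √(1/84 + 1/39) = 2.9490
Critical value for a two-sided test at α = 0.1: z_{α/2} = 1.645.
Power = Φ(δ − 1.645) + Φ(−δ − 1.645) = Φ(1.304) + Φ(-4.594) = 0.9039 + 0.0000 = 0.9039.
Type II error: β = 1 − power = 1 − 0.9039 = 0.0961.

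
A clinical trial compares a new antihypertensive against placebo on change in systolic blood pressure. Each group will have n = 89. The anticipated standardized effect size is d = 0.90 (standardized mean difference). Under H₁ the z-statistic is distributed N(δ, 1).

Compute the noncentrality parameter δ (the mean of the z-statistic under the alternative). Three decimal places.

δ = d·√(n/2) = 0.90 × √(89/2) = 6.0037

δ ≈ 6.004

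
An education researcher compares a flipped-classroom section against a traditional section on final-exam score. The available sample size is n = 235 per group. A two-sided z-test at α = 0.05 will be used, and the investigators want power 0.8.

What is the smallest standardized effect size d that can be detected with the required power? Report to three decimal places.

Need Φ(δ − 1.960) = 0.8, so δ = 1.960 + 0.842 = 2.802.
(Lower-tail contribution to power is negligible for δ > 0.)
δ = d·√(n/2) ⇒ d = δ/√(n/2) = 2.802/√(235/2) = 0.2585.

d ≈ 0.258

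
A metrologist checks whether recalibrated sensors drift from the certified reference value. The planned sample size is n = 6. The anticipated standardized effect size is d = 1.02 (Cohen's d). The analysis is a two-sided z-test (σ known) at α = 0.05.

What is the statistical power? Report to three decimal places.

Power ≈ 0.705

Noncentrality parameter: δ = d·√n = 1.02 × √6 = 2.4985
Critical value for a two-sided test at α = 0.05: z_{α/2} = 1.960.
Power = Φ(δ − 1.960) + Φ(−δ − 1.960) = Φ(0.539) + Φ(-4.458) = 0.7049 + 0.0000 = 0.7049.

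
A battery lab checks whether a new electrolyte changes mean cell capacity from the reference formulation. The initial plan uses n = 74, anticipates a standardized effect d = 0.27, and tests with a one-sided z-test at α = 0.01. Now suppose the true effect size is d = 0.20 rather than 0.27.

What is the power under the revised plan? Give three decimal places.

Power ≈ 0.272

With d = 0.20: δ = d·√n = 0.20 × √74 = 1.7205. Critical value z_{0.01} = 2.326.
Revised power = Φ(δ − 2.326) = Φ(-0.606) = 0.2723.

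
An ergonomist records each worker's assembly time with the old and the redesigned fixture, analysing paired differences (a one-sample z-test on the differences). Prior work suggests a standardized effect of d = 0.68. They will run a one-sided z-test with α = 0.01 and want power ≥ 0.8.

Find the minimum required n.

n = 22

Set Φ(δ − 2.326) = 0.8; then δ − 2.326 = Φ⁻¹(0.8) = 0.842, giving δ = 3.168.
δ = d·√n ⇒ n = (δ/d)² = (3.168 / 0.68)² = 21.70.
Rounding up, n = 22.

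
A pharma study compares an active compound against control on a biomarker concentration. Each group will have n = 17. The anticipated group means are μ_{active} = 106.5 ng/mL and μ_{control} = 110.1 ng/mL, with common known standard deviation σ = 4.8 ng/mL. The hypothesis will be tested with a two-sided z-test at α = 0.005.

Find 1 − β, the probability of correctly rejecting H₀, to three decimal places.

Standardized effect: d = |μ_{active} − μ_{control}| / σ = |106.5 − 110.1| / 4.8 = 0.7500
Noncentrality parameter: δ = d·√(n/2) = 0.7500 × √(17/2) = 2.1866
Critical value for a two-sided test at α = 0.005: z_{α/2} = 2.807.
Power = Φ(δ − 2.807) + Φ(−δ − 2.807) = Φ(-0.620) + Φ(-4.994) = 0.2675 + 0.0000 = 0.2675.

Power ≈ 0.267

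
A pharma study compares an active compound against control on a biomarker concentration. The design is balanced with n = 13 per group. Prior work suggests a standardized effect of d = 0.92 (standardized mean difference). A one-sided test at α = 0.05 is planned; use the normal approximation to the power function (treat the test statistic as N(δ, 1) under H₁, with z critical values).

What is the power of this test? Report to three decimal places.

Noncentrality parameter: δ = d·√(n/2) = 0.92 × √(13/2) = 2.3455
Critical value for a one-sided test at α = 0.05: z_α = 1.645.
Power = P(Z > 1.645 − δ) = Φ(0.701) = 0.7583.

Power ≈ 0.758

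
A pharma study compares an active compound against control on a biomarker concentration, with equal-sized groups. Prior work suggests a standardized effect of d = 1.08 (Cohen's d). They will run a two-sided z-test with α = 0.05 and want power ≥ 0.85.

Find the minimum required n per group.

n = 16 per group

Set Φ(δ − 1.960) = 0.85; then δ − 1.960 = Φ⁻¹(0.85) = 1.036, giving δ = 2.996.
(For δ > 0 the lower-tail rejection region contributes negligibly to power, so the one-term inversion is standard.)
δ = d·√(n/2) ⇒ n = 2(δ/d)² = 2 × (2.996 / 1.08)² = 15.40.
Round up to the next whole unit.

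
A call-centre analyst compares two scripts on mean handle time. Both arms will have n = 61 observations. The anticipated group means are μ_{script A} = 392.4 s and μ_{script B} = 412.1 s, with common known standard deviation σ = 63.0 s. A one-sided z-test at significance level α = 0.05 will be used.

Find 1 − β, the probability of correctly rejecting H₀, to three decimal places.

Power ≈ 0.533

Standardized effect: d = |μ_{script A} − μ_{script B}| / σ = |392.4 − 412.1| / 63.0 = 0.3127
Noncentrality parameter: δ = d·√(n/2) = 0.3127 × √(61/2) = 1.7269
One-sided α = 0.05 → critical value z_{0.05} = 1.645.
Power = Φ(δ − 1.645) = Φ(0.082) = 0.5327.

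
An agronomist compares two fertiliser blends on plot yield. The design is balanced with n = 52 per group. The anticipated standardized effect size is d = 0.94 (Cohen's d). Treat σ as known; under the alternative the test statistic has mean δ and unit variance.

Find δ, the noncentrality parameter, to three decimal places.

δ ≈ 4.793

δ = d·√(n/2) = 0.94 × √(52/2) = 4.7931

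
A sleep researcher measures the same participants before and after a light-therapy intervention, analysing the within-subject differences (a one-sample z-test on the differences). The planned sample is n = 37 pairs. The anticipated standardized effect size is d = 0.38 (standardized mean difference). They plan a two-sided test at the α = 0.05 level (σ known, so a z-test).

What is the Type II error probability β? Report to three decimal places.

Noncentrality parameter: δ = d·√n = 0.38 × √37 = 2.3114
Two-sided α = 0.05 → critical value z_{0.025} = 1.960.
Power = Φ(δ − 1.960) + Φ(−δ − 1.960) = Φ(0.351) + Φ(-4.271) = 0.6374 + 0.0000 = 0.6374.
Type II error: β = 1 − power = 1 − 0.6374 = 0.3626.

β ≈ 0.363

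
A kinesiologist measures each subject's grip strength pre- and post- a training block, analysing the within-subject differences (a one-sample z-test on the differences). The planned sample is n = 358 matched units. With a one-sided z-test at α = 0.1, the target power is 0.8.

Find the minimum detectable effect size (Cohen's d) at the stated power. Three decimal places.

d ≈ 0.112

Required noncentrality: δ = z_{0.1} + z_{0.20} = 1.282 + 0.842 = 2.123.
δ = d·√n ⇒ d = δ/√n = 2.123/√358 = 0.1122.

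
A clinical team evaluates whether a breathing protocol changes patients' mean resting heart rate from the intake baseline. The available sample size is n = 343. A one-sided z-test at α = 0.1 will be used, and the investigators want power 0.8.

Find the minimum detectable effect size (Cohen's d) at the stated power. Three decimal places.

Need Φ(δ − 1.282) = 0.8, so δ = 1.282 + 0.842 = 2.123.
δ = d·√n ⇒ d = δ/√n = 2.123/√343 = 0.1146.

d ≈ 0.115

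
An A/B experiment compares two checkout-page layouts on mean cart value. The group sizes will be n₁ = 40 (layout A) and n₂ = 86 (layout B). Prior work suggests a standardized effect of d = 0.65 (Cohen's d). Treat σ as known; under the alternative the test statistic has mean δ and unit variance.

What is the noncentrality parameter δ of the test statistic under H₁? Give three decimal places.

δ ≈ 3.396

The noncentrality parameter scales effect size by the design's sample-size factor: δ = d / √(1/n₁ + 1/n₂) = 0.65 / √(1/40 + 1/86) = 3.3963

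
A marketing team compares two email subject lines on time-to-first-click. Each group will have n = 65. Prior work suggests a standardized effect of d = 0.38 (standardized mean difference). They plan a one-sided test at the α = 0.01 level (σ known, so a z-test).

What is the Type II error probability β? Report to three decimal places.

Noncentrality parameter: δ = d·√(n/2) = 0.38 × √(65/2) = 2.1663
One-sided α = 0.01 → critical value z_{0.01} = 2.326.
Power = P(Z > 2.326 − δ) = Φ(-0.160) = 0.4364.
Type II error: β = 1 − power = 1 − 0.4364 = 0.5636.

β ≈ 0.564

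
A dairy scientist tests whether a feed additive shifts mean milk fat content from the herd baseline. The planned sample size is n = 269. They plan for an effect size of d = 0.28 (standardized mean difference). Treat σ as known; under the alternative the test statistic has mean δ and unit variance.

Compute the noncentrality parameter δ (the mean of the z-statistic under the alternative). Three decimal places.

The noncentrality parameter scales effect size by the design's sample-size factor: δ = d·√n = 0.28 × √269 = 4.5923

δ ≈ 4.592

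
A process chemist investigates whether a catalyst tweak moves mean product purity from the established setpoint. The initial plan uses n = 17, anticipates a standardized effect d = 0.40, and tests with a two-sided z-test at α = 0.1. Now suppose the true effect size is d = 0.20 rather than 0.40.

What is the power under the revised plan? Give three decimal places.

Power ≈ 0.213

With d = 0.20: δ = d·√n = 0.20 × √17 = 0.8246. Critical value z_{0.05} = 1.645.
Revised power = Φ(δ − 1.645) + Φ(−δ − 1.645) = Φ(-0.820) + Φ(-2.469) = 0.2060 + 0.0068 = 0.2128.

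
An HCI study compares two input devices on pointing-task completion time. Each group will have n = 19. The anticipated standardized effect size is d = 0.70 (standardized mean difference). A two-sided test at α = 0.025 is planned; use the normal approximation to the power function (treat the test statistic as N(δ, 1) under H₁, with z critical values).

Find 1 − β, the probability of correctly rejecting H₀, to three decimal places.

Noncentrality parameter: δ = d·√(n/2) = 0.70 × √(19/2) = 2.1575
Two-sided α = 0.025 → critical value z_{0.0125} = 2.241.
Power = Φ(δ − 2.241) + Φ(−δ − 2.241) = Φ(-0.084) + Φ(-4.399) = 0.4666 + 0.0000 = 0.4666.

Power ≈ 0.467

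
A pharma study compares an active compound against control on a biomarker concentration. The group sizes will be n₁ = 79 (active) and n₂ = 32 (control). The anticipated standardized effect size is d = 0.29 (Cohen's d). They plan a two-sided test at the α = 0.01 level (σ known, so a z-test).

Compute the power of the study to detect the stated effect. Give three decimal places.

Power ≈ 0.117

Noncentrality parameter: δ = d / √(1/n₁ + 1/n₂) = 0.29 / √(1/79 + 1/32) = 1.3840
Critical value for a two-sided test at α = 0.01: z_{α/2} = 2.576.
Power = Φ(δ − 2.576) + Φ(−δ − 2.576) = Φ(-1.192) + Φ(-3.960) = 0.1167 + 0.0000 = 0.1167.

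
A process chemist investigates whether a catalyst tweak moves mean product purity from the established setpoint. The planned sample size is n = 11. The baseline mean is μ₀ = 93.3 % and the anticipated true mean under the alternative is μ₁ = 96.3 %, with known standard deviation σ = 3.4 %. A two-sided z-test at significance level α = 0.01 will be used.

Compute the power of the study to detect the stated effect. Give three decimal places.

Standardized effect: d = |μ₁ − μ₀| / σ = |96.3 − 93.3| / 3.4 = 0.8824
Noncentrality parameter: δ = d·√n = 0.8824 × √11 = 2.9264
Critical value for a two-sided test at α = 0.01: z_{α/2} = 2.576.
Power = Φ(δ − 2.576) + Φ(−δ − 2.576) = Φ(0.351) + Φ(-5.502) = 0.6371 + 0.0000 = 0.6371.

Power ≈ 0.637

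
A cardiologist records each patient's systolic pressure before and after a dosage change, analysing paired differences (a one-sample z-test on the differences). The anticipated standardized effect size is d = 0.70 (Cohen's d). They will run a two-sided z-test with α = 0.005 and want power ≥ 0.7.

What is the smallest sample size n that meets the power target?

Set Φ(δ − 2.807) = 0.7; then δ − 2.807 = Φ⁻¹(0.7) = 0.524, giving δ = 3.331.
(Ignoring the negligible lower-tail rejection probability gives the usual closed-form inversion.)
δ = d·√n ⇒ n = (δ/d)² = (3.331 / 0.70)² = 22.65.
Round up to the next whole unit.

n = 23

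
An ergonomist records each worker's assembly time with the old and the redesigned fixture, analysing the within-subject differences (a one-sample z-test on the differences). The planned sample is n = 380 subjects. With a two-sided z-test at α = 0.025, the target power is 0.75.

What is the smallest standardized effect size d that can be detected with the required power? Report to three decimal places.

d ≈ 0.150

Required noncentrality: δ = z_{0.0125} + z_{0.25} = 2.241 + 0.674 = 2.916.
(The second rejection-region term Φ(−δ − z_{α/2}) is negligible and dropped.)
δ = d·√n ⇒ d = δ/√n = 2.916/√380 = 0.1496.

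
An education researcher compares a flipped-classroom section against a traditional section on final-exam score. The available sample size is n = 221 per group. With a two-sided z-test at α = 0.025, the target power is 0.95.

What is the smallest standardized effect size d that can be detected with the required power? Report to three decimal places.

Required noncentrality: δ = z_{0.0125} + z_{0.05} = 2.241 + 1.645 = 3.886.
(Lower-tail contribution to power is negligible for δ > 0.)
δ = d·√(n/2) ⇒ d = δ/√(n/2) = 3.886/√(221/2) = 0.3697.

d ≈ 0.370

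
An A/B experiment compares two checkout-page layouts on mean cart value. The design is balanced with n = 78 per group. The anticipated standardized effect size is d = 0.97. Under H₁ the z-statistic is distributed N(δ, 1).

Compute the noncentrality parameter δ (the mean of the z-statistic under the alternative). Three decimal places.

δ = d·√(n/2) = 0.97 × √(78/2) = 6.0576

δ ≈ 6.058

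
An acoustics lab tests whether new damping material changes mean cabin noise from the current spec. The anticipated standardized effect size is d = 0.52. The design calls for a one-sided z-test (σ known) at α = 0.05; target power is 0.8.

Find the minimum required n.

n = 23

For power 0.8 need Φ(δ − z_{0.05}) = 0.8, so δ = z_{0.05} + z_{0.20} = 1.645 + 0.842 = 2.486.
δ = d·√n ⇒ n = (δ/d)² = (2.486 / 0.52)² = 22.86.
Rounding up, n = 23.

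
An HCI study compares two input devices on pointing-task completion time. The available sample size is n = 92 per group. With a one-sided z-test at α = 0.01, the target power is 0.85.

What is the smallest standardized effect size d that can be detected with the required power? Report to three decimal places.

d ≈ 0.496

Need Φ(δ − 2.326) = 0.85, so δ = 2.326 + 1.036 = 3.363.
δ = d·√(n/2) ⇒ d = δ/√(n/2) = 3.363/√(92/2) = 0.4958.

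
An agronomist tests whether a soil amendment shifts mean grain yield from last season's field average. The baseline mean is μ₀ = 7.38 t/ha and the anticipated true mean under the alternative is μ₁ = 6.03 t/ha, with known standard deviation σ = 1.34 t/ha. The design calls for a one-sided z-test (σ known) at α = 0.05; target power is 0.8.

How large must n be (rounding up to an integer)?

n = 7

Standardized effect: d = |μ₁ − μ₀| / σ = |6.03 − 7.38| / 1.34 = 1.0075
For power 0.8 need Φ(δ − z_{0.05}) = 0.8, so δ = z_{0.05} + z_{0.20} = 1.645 + 0.842 = 2.486.
δ = d·√n ⇒ n = (δ/d)² = (2.486 / 1.0075)² = 6.09.
Rounding up, n = 7.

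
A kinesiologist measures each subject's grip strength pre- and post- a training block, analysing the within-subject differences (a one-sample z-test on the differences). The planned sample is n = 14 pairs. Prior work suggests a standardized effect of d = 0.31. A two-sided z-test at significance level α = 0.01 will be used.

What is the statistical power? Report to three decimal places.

Noncentrality parameter: δ = d·√n = 0.31 × √14 = 1.1599
Critical value for a two-sided test at α = 0.01: z_{α/2} = 2.576.
Power = Φ(δ − 2.576) + Φ(−δ − 2.576) = Φ(-1.416) + Φ(-3.736) = 0.0784 + 0.0001 = 0.0785.

Power ≈ 0.078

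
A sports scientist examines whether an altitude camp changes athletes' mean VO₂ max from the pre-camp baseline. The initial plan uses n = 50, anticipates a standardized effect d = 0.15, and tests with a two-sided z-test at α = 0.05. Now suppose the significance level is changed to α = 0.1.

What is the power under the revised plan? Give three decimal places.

Power ≈ 0.283

δ = d·√n = 0.15 × √50 = 1.0607 (unchanged). New critical value: z_{0.05} = 1.645.
Revised power = Φ(δ − 1.645) + Φ(−δ − 1.645) = Φ(-0.584) + Φ(-2.706) = 0.2795 + 0.0034 = 0.2830.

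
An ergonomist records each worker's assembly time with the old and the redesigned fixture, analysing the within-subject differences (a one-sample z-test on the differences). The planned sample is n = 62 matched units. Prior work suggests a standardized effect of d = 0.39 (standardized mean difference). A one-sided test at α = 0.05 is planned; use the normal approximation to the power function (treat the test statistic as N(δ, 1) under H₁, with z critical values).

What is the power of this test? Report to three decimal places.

Noncentrality parameter: δ = d·√n = 0.39 × √62 = 3.0709
Critical value for a one-sided test at α = 0.05: z_α = 1.645.
Power = Φ(δ − 1.645) = Φ(1.426) = 0.9231.

Power ≈ 0.923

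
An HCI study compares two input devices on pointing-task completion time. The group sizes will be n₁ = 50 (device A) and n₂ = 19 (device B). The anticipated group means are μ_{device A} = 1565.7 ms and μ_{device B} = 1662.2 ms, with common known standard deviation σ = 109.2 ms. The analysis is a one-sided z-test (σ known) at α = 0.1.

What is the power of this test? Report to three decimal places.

Power ≈ 0.977

Standardized effect: d = |μ_{device A} − μ_{device B}| / σ = |1565.7 − 1662.2| / 109.2 = 0.8837
Noncentrality parameter: δ = d / √(1/n₁ + 1/n₂) = 0.8837 / √(1/50 + 1/19) = 3.2790
Critical value for a one-sided test at α = 0.1: z_α = 1.282.
Power = Φ(δ − 1.282) = Φ(1.997) = 0.9771.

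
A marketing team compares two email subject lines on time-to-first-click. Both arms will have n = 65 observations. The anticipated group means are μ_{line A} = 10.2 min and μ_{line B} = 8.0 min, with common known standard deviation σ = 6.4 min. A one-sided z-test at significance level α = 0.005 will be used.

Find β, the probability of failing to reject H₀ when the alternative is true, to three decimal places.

Standardized effect: d = |μ_{line A} − μ_{line B}| / σ = |10.2 − 8.0| / 6.4 = 0.3438
Noncentrality parameter: δ = d·√(n/2) = 0.3438 × √(65/2) = 1.9597
Critical value for a one-sided test at α = 0.005: z_α = 2.576.
Power = Φ(δ − 2.576) = Φ(-0.616) = 0.2689.
Type II error: β = 1 − power = 1 − 0.2689 = 0.7311.

β ≈ 0.731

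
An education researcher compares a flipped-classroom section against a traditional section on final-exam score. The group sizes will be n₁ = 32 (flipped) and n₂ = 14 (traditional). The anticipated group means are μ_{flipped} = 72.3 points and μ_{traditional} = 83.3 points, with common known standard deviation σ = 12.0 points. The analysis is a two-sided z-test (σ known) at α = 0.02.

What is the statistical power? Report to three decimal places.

Standardized effect: d = |μ_{flipped} − μ_{traditional}| / σ = |72.3 − 83.3| / 12.0 = 0.9167
Noncentrality parameter: δ = d / √(1/n₁ + 1/n₂) = 0.9167 / √(1/32 + 1/14) = 2.8607
Critical value for a two-sided test at α = 0.02: z_{α/2} = 2.326.
Power = Φ(δ − 2.326) + Φ(−δ − 2.326) = Φ(0.534) + Φ(-5.187) = 0.7034 + 0.0000 = 0.7034.

Power ≈ 0.703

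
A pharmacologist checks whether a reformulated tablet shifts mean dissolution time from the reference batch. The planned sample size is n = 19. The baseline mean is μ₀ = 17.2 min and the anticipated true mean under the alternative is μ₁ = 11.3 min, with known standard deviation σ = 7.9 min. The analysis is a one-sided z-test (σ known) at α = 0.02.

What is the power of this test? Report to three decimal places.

Standardized effect: d = |μ₁ − μ₀| / σ = |11.3 − 17.2| / 7.9 = 0.7468
Noncentrality parameter: δ = d·√n = 0.7468 × √19 = 3.2554
One-sided α = 0.02 → critical value z_{0.02} = 2.054.
Power = Φ(δ − 2.054) = Φ(1.202) = 0.8852.

Power ≈ 0.885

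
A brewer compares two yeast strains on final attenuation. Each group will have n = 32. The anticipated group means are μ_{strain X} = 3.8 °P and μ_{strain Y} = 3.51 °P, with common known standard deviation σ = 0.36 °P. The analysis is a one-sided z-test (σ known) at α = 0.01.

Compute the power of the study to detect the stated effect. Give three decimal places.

Standardized effect: d = |μ_{strain X} − μ_{strain Y}| / σ = |3.8 − 3.51| / 0.36 = 0.8056
Noncentrality parameter: δ = d·√(n/2) = 0.8056 × √(32/2) = 3.2222
One-sided α = 0.01 → critical value z_{0.01} = 2.326.
Power = P(Z > 2.326 − δ) = Φ(0.896) = 0.8148.

Power ≈ 0.815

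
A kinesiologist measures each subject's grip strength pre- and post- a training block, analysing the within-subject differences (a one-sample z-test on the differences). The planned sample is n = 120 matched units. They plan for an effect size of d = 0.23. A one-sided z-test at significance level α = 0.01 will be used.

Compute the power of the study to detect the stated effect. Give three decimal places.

Noncentrality parameter: δ = d·√n = 0.23 × √120 = 2.5195
One-sided α = 0.01 → critical value z_{0.01} = 2.326.
Power = Φ(δ − 2.326) = Φ(0.193) = 0.5766.

Power ≈ 0.577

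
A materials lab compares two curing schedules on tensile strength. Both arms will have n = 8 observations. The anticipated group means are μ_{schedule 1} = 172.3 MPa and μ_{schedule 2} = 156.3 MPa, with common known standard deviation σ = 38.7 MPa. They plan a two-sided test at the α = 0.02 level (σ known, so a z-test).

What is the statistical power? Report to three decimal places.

Power ≈ 0.068

Standardized effect: d = |μ_{schedule 1} − μ_{schedule 2}| / σ = |172.3 − 156.3| / 38.7 = 0.4134
Noncentrality parameter: δ = d·√(n/2) = 0.4134 × √(8/2) = 0.8269
Two-sided α = 0.02 → critical value z_{0.01} = 2.326.
Power = Φ(δ − 2.326) + Φ(−δ − 2.326) = Φ(-1.499) + Φ(-3.153) = 0.0669 + 0.0008 = 0.0677.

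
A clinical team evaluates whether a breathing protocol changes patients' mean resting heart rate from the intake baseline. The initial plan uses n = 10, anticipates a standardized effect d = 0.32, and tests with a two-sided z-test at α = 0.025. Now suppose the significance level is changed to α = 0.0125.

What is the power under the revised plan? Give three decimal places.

Power ≈ 0.069

δ = d·√n = 0.32 × √10 = 1.0119 (unchanged). New critical value: z_{0.0063} = 2.498.
Revised power = Φ(δ − 2.498) + Φ(−δ − 2.498) = Φ(-1.486) + Φ(-3.510) = 0.0687 + 0.0002 = 0.0689.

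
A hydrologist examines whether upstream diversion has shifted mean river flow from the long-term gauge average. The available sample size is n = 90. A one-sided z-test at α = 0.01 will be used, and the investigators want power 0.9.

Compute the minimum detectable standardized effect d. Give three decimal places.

d ≈ 0.380

Required noncentrality: δ = z_{0.01} + z_{0.10} = 2.326 + 1.282 = 3.608.
δ = d·√n ⇒ d = δ/√n = 3.608/√90 = 0.3803.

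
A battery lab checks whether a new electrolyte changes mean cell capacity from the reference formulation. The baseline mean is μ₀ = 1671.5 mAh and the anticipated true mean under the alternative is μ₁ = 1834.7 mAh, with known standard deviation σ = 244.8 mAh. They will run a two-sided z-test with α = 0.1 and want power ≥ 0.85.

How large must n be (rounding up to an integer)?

n = 17

Standardized effect: d = |μ₁ − μ₀| / σ = |1834.7 − 1671.5| / 244.8 = 0.6667
For power 0.85 need Φ(δ − z_{0.05}) = 0.85, so δ = z_{0.05} + z_{0.15} = 1.645 + 1.036 = 2.681.
(For δ > 0 the lower-tail rejection region contributes negligibly to power, so the one-term inversion is standard.)
δ = d·√n ⇒ n = (δ/d)² = (2.681 / 0.6667)² = 16.18.
Round up to the next whole unit.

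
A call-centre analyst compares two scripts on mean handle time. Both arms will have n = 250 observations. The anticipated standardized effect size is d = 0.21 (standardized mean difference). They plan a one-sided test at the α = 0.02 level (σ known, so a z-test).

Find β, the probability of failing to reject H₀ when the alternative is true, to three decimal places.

β ≈ 0.384

Noncentrality parameter: δ = d·√(n/2) = 0.21 × √(250/2) = 2.3479
Critical value for a one-sided test at α = 0.02: z_α = 2.054.
Power = Φ(δ − 2.054) = Φ(0.294) = 0.6157.
Type II error: β = 1 − power = 1 − 0.6157 = 0.3843.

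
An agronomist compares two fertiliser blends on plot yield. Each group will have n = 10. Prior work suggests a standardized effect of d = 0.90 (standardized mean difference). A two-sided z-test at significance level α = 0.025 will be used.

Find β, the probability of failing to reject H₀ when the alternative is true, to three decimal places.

Noncentrality parameter: δ = d·√(n/2) = 0.90 × √(10/2) = 2.0125
Two-sided α = 0.025 → critical value z_{0.0125} = 2.241.
Power = Φ(δ − 2.241) + Φ(−δ − 2.241) = Φ(-0.229) + Φ(-4.254) = 0.4095 + 0.0000 = 0.4095.
Type II error: β = 1 − power = 1 − 0.4095 = 0.5905.

β ≈ 0.591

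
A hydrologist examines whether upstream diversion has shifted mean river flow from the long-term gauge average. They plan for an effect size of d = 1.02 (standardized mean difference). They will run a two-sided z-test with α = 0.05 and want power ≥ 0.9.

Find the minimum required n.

Set Φ(δ − 1.960) = 0.9; then δ − 1.960 = Φ⁻¹(0.9) = 1.282, giving δ = 3.242.
(Ignoring the negligible lower-tail rejection probability gives the usual closed-form inversion.)
δ = d·√n ⇒ n = (δ/d)² = (3.242 / 1.02)² = 10.10.
Round up to the next whole unit.

n = 11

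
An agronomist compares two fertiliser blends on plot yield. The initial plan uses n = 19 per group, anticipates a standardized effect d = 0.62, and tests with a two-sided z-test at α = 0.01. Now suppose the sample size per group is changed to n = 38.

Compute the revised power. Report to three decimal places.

Power ≈ 0.550

With n = 38 per group: δ = d·√(n/2) = 0.62 × √(38/2) = 2.7025. Critical value z_{0.005} = 2.576.
Revised power = Φ(δ − 2.576) + Φ(−δ − 2.576) = Φ(0.127) + Φ(-5.278) = 0.5504 + 0.0000 = 0.5504.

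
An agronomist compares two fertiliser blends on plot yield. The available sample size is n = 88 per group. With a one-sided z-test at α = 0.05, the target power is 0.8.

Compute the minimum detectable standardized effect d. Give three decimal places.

Required noncentrality: δ = z_{0.05} + z_{0.20} = 1.645 + 0.842 = 2.486.
δ = d·√(n/2) ⇒ d = δ/√(n/2) = 2.486/√(88/2) = 0.3749.

d ≈ 0.375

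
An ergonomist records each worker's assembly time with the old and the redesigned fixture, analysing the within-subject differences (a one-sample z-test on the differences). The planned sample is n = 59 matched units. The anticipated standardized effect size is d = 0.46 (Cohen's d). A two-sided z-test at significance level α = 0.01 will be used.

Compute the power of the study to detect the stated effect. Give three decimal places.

Power ≈ 0.831

Noncentrality parameter: δ = d·√n = 0.46 × √59 = 3.5333
Two-sided α = 0.01 → critical value z_{0.005} = 2.576.
Power = Φ(δ − 2.576) + Φ(−δ − 2.576) = Φ(0.957) + Φ(-6.109) = 0.8308 + 0.0000 = 0.8308.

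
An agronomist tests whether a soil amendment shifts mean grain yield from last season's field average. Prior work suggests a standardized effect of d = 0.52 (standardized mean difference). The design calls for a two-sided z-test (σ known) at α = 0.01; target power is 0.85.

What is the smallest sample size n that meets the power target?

For power 0.85 need Φ(δ − z_{0.005}) = 0.85, so δ = z_{0.005} + z_{0.15} = 2.576 + 1.036 = 3.612.
(Ignoring the negligible lower-tail rejection probability gives the usual closed-form inversion.)
δ = d·√n ⇒ n = (δ/d)² = (3.612 / 0.52)² = 48.26.
Round up to the next whole unit.

n = 49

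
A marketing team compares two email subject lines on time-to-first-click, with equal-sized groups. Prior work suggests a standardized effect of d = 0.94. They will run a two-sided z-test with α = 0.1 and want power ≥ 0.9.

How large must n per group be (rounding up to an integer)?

n = 20 per group

For power 0.9 need Φ(δ − z_{0.05}) = 0.9, so δ = z_{0.05} + z_{0.10} = 1.645 + 1.282 = 2.926.
(For δ > 0 the lower-tail rejection region contributes negligibly to power, so the one-term inversion is standard.)
δ = d·√(n/2) ⇒ n = 2(δ/d)² = 2 × (2.926 / 0.94)² = 19.38.
Round up to the next whole unit.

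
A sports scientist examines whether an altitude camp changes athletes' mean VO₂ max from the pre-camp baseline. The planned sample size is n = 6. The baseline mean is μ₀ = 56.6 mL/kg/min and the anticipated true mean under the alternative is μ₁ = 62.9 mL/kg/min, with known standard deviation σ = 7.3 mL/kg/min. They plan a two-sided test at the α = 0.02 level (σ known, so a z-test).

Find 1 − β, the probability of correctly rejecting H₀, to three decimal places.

Standardized effect: d = |μ₁ − μ₀| / σ = |62.9 − 56.6| / 7.3 = 0.8630
Noncentrality parameter: δ = d·√n = 0.8630 × √6 = 2.1139
Critical value for a two-sided test at α = 0.02: z_{α/2} = 2.326.
Power = Φ(δ − 2.326) + Φ(−δ − 2.326) = Φ(-0.212) + Φ(-4.440) = 0.4159 + 0.0000 = 0.4159.

Power ≈ 0.416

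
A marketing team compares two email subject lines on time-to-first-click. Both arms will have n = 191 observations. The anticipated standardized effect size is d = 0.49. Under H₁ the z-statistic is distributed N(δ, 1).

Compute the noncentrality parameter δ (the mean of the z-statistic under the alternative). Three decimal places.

δ ≈ 4.788

δ = d·√(n/2) = 0.49 × √(191/2) = 4.7885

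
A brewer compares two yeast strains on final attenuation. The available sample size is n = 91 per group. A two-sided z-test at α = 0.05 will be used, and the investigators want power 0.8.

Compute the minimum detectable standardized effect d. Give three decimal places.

Required noncentrality: δ = z_{0.025} + z_{0.20} = 1.960 + 0.842 = 2.802.
(The second rejection-region term Φ(−δ − z_{α/2}) is negligible and dropped.)
δ = d·√(n/2) ⇒ d = δ/√(n/2) = 2.802/√(91/2) = 0.4153.

d ≈ 0.415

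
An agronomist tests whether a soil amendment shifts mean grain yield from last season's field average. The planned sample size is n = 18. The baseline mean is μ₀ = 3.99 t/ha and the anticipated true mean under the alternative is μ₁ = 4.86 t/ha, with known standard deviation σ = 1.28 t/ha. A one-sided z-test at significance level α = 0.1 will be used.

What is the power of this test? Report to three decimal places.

Power ≈ 0.945

Standardized effect: d = |μ₁ − μ₀| / σ = |4.86 − 3.99| / 1.28 = 0.6797
Noncentrality parameter: δ = d·√n = 0.6797 × √18 = 2.8837
Critical value for a one-sided test at α = 0.1: z_α = 1.282.
Power = P(Z > 1.282 − δ) = Φ(1.602) = 0.9454.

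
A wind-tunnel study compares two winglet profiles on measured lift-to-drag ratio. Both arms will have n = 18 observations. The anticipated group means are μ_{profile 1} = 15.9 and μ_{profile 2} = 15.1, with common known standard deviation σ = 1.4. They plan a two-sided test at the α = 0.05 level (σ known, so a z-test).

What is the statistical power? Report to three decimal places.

Power ≈ 0.403

Standardized effect: d = |μ_{profile 1} − μ_{profile 2}| / σ = |15.9 − 15.1| / 1.4 = 0.5714
Noncentrality parameter: δ = d·√(n/2) = 0.5714 × √(18/2) = 1.7143
Critical value for a two-sided test at α = 0.05: z_{α/2} = 1.960.
Power = Φ(δ − 1.960) + Φ(−δ − 1.960) = Φ(-0.246) + Φ(-3.674) = 0.4030 + 0.0001 = 0.4031.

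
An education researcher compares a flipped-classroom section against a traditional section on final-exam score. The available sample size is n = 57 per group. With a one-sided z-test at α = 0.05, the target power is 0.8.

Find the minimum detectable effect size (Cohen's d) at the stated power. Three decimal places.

Need Φ(δ − 1.645) = 0.8, so δ = 1.645 + 0.842 = 2.486.
δ = d·√(n/2) ⇒ d = δ/√(n/2) = 2.486/√(57/2) = 0.4658.

d ≈ 0.466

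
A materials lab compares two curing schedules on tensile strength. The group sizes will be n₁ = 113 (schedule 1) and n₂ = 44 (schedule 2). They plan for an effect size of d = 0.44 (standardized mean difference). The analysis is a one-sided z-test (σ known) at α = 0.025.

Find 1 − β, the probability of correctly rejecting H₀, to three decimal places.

Noncentrality parameter: δ = d / √(1/n₁ + 1/n₂) = 0.44 / √(1/113 + 1/44) = 2.4761
Critical value for a one-sided test at α = 0.025: z_α = 1.960.
Power = P(Z > 1.960 − δ) = Φ(0.516) = 0.6971.

Power ≈ 0.697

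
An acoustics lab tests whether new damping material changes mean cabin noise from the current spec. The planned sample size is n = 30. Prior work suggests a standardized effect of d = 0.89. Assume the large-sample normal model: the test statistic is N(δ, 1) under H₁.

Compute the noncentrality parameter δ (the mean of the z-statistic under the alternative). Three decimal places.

The noncentrality parameter scales effect size by the design's sample-size factor: δ = d·√n = 0.89 × √30 = 4.8747

δ ≈ 4.875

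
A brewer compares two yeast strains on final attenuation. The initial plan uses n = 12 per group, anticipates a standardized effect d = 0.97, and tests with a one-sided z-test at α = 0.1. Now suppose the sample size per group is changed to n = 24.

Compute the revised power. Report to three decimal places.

Power ≈ 0.981

With n = 24 per group: δ = d·√(n/2) = 0.97 × √(24/2) = 3.3602. Critical value z_{0.1} = 1.282.
Revised power = Φ(δ − 1.282) = Φ(2.079) = 0.9812.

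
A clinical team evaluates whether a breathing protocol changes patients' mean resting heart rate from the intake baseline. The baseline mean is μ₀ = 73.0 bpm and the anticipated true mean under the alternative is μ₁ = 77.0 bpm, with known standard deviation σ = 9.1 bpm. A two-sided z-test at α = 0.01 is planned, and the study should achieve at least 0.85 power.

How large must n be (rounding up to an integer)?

Standardized effect: d = |μ₁ − μ₀| / σ = |77.0 − 73.0| / 9.1 = 0.4396
Set Φ(δ − 2.576) = 0.85; then δ − 2.576 = Φ⁻¹(0.85) = 1.036, giving δ = 3.612.
(For δ > 0 the lower-tail rejection region contributes negligibly to power, so the one-term inversion is standard.)
δ = d·√n ⇒ n = (δ/d)² = (3.612 / 0.4396)² = 67.53.
Round up to the next whole unit.

n = 68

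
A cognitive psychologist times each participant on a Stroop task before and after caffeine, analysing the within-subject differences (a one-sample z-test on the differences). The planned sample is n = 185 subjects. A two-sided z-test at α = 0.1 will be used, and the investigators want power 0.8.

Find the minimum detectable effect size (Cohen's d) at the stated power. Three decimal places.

d ≈ 0.183

Need Φ(δ − 1.645) = 0.8, so δ = 1.645 + 0.842 = 2.486.
(Lower-tail contribution to power is negligible for δ > 0.)
δ = d·√n ⇒ d = δ/√n = 2.486/√185 = 0.1828.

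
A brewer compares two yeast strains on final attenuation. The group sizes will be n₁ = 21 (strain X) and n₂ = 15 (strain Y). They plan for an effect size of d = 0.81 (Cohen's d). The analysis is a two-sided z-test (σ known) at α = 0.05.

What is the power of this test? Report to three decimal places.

Power ≈ 0.669

Noncentrality parameter: δ = d / √(1/n₁ + 1/n₂) = 0.81 / √(1/21 + 1/15) = 2.3960
Critical value for a two-sided test at α = 0.05: z_{α/2} = 1.960.
Power = Φ(δ − 1.960) + Φ(−δ − 1.960) = Φ(0.436) + Φ(-4.356) = 0.6686 + 0.0000 = 0.6686.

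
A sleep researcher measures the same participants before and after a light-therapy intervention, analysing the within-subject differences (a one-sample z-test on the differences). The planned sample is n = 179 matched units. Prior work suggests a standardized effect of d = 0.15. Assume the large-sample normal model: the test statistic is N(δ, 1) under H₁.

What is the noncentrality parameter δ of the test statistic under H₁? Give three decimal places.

The noncentrality parameter scales effect size by the design's sample-size factor: δ = d·√n = 0.15 × √179 = 2.0069

δ ≈ 2.007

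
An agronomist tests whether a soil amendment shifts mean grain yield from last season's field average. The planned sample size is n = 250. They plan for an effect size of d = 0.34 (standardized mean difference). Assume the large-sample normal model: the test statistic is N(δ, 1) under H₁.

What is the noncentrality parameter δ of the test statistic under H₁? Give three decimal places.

The noncentrality parameter scales effect size by the design's sample-size factor: δ = d·√n = 0.34 × √250 = 5.3759

δ ≈ 5.376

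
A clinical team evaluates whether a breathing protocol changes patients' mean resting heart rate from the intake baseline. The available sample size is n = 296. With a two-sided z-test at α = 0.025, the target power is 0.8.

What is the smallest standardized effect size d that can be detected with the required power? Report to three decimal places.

Required noncentrality: δ = z_{0.0125} + z_{0.20} = 2.241 + 0.842 = 3.083.
(Lower-tail contribution to power is negligible for δ > 0.)
δ = d·√n ⇒ d = δ/√n = 3.083/√296 = 0.1792.

d ≈ 0.179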